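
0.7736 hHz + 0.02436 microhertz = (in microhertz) 7.736e+07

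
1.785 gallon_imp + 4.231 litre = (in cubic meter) 0.01235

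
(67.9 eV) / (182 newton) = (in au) 3.996e-31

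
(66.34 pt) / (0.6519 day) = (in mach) 1.22e-09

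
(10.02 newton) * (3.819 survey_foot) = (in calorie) 2.788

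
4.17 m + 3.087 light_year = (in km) 2.921e+13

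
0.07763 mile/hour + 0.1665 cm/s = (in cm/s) 3.637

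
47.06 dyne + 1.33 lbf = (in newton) 5.917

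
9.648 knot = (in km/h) 17.87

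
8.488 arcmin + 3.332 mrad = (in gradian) 0.3693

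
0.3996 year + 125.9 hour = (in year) 0.414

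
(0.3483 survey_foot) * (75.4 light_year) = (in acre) 1.871e+13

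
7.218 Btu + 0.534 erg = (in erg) 7.615e+10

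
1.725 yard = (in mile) 0.0009801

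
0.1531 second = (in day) 1.772e-06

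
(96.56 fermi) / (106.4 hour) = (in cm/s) 2.521e-17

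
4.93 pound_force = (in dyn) 2.193e+06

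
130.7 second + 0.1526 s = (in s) 130.9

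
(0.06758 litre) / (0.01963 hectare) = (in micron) 0.3443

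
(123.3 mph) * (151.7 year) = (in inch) 1.038e+13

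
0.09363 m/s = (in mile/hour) 0.2094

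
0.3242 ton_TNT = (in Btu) 1.286e+06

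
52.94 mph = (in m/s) 23.67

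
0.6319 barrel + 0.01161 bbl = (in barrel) 0.6435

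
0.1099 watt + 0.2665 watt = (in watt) 0.3764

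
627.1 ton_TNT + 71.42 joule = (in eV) 1.638e+31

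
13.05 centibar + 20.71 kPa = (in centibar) 33.76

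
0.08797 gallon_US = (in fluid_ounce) 11.26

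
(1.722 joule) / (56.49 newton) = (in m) 0.03048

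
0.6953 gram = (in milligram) 695.3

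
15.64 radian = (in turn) 2.489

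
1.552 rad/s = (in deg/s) 88.92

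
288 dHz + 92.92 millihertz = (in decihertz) 288.9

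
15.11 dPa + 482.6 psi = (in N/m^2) 3.327e+06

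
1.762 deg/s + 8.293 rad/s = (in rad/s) 8.324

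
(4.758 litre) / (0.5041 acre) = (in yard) 2.551e-06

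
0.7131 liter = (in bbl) 0.004485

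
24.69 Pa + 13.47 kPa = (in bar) 0.1349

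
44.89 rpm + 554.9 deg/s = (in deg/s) 824.2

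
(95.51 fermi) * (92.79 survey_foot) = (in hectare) 2.701e-16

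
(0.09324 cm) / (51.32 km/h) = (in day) 7.57e-10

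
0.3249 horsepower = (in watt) 242.3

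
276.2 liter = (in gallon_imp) 60.76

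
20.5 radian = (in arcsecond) 4.228e+06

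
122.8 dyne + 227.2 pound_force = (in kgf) 103.1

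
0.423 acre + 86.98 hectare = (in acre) 215.4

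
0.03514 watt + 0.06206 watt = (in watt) 0.0972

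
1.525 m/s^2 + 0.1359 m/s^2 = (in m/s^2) 1.661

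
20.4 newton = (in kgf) 2.08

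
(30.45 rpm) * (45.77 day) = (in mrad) 1.261e+10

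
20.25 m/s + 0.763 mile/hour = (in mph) 46.06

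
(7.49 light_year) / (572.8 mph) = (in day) 3.203e+09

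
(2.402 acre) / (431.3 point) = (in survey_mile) 39.7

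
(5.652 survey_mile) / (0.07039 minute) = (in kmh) 7753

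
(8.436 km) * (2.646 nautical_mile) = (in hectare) 4134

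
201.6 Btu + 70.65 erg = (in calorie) 5.084e+04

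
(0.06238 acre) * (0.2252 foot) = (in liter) 1.733e+04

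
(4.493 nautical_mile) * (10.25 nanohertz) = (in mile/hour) 0.0001908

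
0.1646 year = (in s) 5.191e+06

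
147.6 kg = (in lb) 325.4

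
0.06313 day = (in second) 5454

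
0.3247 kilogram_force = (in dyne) 3.184e+05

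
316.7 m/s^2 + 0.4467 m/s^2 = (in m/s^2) 317.1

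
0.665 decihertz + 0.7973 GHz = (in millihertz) 7.973e+11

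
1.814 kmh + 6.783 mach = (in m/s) 2310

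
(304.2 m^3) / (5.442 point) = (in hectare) 15.85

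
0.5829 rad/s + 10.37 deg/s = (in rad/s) 0.7639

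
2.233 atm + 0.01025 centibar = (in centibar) 226.3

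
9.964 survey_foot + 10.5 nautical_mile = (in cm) 1.945e+06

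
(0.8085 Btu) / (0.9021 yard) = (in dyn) 1.034e+08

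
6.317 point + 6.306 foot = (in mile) 0.001196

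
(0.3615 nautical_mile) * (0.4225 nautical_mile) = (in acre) 129.4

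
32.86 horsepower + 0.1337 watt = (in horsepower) 32.86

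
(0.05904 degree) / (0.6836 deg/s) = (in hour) 2.399e-05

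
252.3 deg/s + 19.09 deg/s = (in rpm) 45.23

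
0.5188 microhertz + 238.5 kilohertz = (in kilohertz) 238.5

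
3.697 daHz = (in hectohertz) 0.3697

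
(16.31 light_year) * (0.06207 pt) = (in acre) 8.349e+08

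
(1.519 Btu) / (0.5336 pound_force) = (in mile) 0.4195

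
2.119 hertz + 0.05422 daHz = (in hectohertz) 0.02661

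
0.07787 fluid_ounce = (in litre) 0.002303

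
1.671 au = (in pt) 7.086e+14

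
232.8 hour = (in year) 0.02658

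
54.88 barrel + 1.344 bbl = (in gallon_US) 2361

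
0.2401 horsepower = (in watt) 179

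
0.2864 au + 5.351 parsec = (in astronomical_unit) 1.104e+06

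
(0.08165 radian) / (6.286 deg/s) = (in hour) 0.0002067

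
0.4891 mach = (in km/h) 599.5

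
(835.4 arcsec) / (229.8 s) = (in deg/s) 0.00101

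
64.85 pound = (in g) 2.942e+04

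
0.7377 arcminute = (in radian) 0.0002146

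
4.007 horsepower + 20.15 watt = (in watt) 3008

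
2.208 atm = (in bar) 2.237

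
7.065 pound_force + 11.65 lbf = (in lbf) 18.71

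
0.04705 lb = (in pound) 0.04705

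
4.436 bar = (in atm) 4.378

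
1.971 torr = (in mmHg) 1.971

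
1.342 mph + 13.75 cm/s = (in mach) 0.002166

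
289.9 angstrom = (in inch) 1.141e-06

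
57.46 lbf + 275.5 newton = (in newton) 531.1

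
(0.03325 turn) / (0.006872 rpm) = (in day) 0.00336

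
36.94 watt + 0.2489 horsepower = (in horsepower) 0.2984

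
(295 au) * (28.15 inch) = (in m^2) 3.155e+13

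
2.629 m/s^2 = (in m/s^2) 2.629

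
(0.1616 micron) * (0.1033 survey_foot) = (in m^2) 5.088e-09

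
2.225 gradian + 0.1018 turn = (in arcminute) 2319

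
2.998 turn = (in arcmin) 6.476e+04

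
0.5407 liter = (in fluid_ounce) 18.28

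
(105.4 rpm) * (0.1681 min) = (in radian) 111.3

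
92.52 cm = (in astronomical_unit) 6.185e-12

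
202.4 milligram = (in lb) 0.0004462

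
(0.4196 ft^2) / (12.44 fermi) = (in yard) 3.427e+12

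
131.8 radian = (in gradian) 8391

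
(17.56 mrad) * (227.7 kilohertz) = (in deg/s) 2.291e+05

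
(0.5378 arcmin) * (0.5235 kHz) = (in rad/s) 0.0819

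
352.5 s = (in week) 0.0005828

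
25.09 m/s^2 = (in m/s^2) 25.09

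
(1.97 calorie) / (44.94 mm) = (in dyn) 1.834e+07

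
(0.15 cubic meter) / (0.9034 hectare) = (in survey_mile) 1.032e-08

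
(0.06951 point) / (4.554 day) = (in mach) 1.83e-13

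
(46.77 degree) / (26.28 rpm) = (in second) 0.2966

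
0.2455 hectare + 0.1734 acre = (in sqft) 3.398e+04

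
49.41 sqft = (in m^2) 4.59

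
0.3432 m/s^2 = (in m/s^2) 0.3432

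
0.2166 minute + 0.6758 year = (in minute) 3.552e+05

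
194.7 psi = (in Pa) 1.342e+06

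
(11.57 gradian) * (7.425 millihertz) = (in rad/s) 0.001349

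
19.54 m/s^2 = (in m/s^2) 19.54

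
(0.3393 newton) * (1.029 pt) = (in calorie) 2.944e-05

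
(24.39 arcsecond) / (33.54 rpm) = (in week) 5.567e-11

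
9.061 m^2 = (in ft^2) 97.53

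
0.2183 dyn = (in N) 2.183e-06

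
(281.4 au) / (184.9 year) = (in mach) 21.2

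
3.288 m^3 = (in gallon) 868.6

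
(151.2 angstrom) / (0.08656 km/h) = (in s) 6.288e-07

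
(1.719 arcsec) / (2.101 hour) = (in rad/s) 1.102e-09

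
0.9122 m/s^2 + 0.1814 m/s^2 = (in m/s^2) 1.094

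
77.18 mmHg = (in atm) 0.1016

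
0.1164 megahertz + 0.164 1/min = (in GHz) 0.0001164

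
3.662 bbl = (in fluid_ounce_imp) 2.049e+04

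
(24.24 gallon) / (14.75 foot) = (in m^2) 0.02041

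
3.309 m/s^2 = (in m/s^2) 3.309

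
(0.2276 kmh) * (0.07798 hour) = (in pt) 5.031e+04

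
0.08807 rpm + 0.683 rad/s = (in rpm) 6.61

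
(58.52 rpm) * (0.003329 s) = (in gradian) 1.299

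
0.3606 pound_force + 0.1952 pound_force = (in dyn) 2.472e+05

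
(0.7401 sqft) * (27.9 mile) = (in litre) 3.087e+06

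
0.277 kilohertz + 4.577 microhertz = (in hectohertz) 2.77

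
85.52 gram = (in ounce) 3.017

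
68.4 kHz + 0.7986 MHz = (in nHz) 8.67e+14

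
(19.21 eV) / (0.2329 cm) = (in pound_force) 2.971e-16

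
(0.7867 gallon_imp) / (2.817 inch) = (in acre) 1.235e-05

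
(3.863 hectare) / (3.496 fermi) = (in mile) 6.866e+15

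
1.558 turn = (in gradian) 623.2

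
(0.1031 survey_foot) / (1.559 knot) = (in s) 0.03918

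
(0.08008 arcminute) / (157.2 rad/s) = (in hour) 4.116e-11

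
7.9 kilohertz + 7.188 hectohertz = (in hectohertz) 86.19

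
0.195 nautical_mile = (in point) 1.024e+06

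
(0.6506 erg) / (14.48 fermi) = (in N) 4.493e+06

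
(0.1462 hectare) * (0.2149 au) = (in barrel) 2.956e+14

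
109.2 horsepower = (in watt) 8.143e+04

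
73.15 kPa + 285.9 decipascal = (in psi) 10.61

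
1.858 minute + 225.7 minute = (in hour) 3.793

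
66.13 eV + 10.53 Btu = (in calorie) 2655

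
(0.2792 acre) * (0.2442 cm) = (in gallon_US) 728.9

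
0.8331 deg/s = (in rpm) 0.1389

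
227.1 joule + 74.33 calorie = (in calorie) 128.6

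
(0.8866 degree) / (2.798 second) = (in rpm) 0.05281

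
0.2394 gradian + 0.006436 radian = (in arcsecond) 2103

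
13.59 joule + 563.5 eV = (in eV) 8.482e+19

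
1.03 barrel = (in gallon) 43.26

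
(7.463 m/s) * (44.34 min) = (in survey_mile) 12.34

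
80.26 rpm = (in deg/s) 481.6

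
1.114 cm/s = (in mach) 3.272e-05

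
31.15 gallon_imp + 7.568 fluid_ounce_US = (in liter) 141.8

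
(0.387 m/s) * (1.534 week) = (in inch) 1.414e+07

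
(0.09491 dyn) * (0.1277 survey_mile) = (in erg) 1951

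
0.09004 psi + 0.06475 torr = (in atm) 0.006212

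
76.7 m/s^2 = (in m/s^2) 76.7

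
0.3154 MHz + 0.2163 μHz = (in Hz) 3.154e+05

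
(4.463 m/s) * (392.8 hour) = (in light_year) 6.671e-10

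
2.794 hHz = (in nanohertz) 2.794e+11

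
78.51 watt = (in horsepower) 0.1053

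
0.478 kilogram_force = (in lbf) 1.054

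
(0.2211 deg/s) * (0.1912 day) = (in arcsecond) 1.315e+07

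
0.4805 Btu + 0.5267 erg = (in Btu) 0.4805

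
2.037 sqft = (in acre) 4.676e-05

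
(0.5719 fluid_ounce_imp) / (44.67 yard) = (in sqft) 4.282e-06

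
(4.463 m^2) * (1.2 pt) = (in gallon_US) 0.4991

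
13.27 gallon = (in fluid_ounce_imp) 1768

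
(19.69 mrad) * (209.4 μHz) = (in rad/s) 4.123e-06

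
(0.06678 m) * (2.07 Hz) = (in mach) 0.000406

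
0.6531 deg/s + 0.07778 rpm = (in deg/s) 1.12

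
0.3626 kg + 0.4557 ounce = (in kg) 0.3755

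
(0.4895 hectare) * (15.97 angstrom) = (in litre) 0.007817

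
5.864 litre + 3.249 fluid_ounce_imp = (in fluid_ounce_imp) 209.6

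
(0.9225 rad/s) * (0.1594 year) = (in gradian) 2.952e+08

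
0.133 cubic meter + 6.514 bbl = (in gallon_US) 308.7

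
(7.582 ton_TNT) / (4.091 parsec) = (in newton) 2.513e-07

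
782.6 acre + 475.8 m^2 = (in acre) 782.7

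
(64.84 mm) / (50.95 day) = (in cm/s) 1.473e-06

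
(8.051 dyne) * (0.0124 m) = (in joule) 9.983e-07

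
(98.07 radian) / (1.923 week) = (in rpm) 0.0008052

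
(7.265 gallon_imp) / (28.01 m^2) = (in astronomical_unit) 7.882e-15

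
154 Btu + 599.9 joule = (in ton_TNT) 3.898e-05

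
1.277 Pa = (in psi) 0.0001852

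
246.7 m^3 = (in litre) 2.467e+05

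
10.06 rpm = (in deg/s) 60.36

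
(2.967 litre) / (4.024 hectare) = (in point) 0.000209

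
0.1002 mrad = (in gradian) 0.006379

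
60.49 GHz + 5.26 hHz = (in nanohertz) 6.049e+19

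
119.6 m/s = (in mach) 0.3512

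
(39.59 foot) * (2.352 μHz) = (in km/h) 0.0001022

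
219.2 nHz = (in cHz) 2.192e-05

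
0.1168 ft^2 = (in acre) 2.681e-06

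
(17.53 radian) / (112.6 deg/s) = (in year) 2.829e-07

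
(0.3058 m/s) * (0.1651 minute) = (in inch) 119.3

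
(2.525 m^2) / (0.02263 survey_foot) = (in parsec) 1.186e-14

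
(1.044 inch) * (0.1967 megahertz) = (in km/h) 1.878e+04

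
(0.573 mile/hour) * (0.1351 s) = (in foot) 0.1135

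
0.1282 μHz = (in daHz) 1.282e-08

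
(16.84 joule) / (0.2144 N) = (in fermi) 7.854e+16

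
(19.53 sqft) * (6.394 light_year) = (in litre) 1.098e+20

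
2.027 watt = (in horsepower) 0.002718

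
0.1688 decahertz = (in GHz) 1.688e-09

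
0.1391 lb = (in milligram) 6.309e+04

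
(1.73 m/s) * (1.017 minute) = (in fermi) 1.056e+17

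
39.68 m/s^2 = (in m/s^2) 39.68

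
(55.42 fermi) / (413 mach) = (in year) 1.25e-26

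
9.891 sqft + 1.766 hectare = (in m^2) 1.766e+04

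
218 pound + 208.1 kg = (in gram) 3.07e+05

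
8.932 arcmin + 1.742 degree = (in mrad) 33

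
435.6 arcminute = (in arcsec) 2.614e+04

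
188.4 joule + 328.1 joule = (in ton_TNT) 1.234e-07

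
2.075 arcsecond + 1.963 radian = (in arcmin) 6748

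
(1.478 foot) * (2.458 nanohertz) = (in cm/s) 1.107e-07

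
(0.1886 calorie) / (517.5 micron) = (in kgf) 155.5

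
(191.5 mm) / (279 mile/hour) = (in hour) 4.265e-07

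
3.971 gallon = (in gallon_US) 3.971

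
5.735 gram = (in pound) 0.01264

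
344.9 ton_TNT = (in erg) 1.443e+19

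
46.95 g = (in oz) 1.656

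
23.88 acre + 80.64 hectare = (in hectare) 90.3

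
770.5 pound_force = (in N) 3427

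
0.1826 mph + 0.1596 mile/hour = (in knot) 0.2974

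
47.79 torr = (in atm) 0.06288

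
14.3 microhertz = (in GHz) 1.43e-14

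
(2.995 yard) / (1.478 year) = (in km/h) 2.115e-07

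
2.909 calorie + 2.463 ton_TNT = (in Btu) 9.767e+06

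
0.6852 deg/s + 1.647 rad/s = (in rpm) 15.84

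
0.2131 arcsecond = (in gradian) 6.577e-05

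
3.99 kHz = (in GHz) 3.99e-06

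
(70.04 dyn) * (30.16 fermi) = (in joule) 2.112e-17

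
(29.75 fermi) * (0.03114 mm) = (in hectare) 9.264e-23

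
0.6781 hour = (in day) 0.02825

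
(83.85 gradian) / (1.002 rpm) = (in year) 3.98e-07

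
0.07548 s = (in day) 8.736e-07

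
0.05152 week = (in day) 0.3606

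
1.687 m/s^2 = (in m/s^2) 1.687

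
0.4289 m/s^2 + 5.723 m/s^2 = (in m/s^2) 6.152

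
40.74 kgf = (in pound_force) 89.82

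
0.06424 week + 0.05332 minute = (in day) 0.4497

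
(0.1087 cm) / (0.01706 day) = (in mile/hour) 1.65e-06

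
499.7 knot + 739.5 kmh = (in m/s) 462.5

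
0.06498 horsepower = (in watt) 48.46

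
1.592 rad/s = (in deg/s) 91.21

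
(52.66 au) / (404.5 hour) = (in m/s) 5.41e+06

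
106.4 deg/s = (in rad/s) 1.857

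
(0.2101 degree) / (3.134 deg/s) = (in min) 0.001117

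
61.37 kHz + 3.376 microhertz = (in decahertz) 6137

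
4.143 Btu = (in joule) 4371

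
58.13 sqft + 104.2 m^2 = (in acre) 0.02708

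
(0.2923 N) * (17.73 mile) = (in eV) 5.206e+22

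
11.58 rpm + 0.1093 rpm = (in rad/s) 1.224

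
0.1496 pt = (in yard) 5.772e-05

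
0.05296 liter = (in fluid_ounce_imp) 1.864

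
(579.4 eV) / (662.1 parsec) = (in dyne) 4.544e-31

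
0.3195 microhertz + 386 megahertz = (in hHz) 3.86e+06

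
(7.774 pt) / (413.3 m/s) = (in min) 1.106e-07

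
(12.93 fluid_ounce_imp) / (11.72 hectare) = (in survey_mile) 1.948e-12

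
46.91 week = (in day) 328.4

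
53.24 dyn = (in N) 0.0005324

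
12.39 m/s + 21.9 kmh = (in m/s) 18.47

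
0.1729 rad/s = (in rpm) 1.651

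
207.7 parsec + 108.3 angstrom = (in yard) 7.009e+18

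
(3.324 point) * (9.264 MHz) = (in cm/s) 1.086e+06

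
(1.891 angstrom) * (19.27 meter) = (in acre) 9.004e-13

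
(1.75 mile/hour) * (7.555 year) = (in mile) 1.158e+05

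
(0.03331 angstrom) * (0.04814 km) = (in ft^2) 1.726e-09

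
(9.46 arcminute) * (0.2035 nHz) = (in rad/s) 5.6e-13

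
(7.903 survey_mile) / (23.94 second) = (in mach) 1.56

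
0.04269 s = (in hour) 1.186e-05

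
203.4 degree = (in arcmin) 1.22e+04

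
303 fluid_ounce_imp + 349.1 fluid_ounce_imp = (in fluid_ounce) 626.5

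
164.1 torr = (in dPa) 2.188e+05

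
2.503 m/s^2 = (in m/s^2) 2.503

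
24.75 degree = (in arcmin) 1485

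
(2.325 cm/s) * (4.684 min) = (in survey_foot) 21.44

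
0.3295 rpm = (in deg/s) 1.977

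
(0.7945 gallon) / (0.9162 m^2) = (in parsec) 1.064e-19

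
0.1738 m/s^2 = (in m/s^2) 0.1738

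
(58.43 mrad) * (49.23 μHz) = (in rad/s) 2.877e-06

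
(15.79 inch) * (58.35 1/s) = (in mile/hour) 52.35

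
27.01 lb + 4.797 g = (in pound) 27.02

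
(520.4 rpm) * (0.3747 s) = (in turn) 3.25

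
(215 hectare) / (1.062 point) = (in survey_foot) 1.883e+10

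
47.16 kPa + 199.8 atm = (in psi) 2943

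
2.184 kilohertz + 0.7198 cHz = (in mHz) 2.184e+06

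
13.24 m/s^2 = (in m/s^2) 13.24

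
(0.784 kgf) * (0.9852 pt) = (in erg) 2.672e+04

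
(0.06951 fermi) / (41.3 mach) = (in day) 5.721e-26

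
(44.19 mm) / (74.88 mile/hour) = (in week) 2.183e-09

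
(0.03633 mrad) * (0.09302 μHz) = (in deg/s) 1.936e-10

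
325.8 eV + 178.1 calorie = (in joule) 745.2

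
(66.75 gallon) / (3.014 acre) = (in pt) 0.05872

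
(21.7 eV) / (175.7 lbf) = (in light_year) 4.702e-37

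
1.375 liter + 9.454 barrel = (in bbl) 9.463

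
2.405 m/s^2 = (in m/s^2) 2.405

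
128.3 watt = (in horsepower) 0.1721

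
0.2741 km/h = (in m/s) 0.07614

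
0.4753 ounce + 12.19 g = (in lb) 0.05658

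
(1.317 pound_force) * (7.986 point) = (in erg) 1.65e+05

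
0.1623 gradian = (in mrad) 2.549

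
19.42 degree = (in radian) 0.3389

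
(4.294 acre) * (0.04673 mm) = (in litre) 812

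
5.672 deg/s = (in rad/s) 0.099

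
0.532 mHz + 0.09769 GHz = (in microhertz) 9.769e+13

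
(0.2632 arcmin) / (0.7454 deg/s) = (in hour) 1.635e-06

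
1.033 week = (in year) 0.01981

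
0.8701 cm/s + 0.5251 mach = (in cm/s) 1.788e+04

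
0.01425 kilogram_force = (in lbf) 0.03142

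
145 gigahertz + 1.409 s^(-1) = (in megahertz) 1.45e+05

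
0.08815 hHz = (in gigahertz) 8.815e-09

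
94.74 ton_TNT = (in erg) 3.964e+18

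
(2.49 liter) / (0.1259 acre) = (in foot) 1.603e-05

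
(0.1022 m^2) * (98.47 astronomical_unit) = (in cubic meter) 1.505e+12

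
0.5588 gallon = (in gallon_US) 0.5588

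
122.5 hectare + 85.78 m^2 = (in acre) 302.7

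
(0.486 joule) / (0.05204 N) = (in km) 0.009339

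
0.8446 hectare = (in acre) 2.087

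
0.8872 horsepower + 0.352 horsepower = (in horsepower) 1.239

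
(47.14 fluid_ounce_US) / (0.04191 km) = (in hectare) 3.326e-09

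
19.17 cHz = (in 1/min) 11.5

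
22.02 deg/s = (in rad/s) 0.3843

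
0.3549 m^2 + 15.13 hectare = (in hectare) 15.13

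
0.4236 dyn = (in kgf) 4.32e-07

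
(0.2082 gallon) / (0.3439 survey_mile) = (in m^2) 1.424e-06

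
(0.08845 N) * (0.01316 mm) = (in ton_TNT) 2.782e-16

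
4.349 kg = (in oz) 153.4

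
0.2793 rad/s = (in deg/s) 16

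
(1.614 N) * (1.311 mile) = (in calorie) 813.9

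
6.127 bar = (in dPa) 6.127e+06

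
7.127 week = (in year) 0.1367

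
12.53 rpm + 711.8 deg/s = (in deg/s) 787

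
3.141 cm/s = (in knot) 0.06106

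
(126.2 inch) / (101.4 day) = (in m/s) 3.659e-07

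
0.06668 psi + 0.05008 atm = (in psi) 0.8027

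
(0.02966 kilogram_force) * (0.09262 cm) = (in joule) 0.0002694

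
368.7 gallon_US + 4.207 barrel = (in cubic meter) 2.065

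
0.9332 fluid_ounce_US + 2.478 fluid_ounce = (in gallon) 0.02665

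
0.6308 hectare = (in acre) 1.559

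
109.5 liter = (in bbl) 0.6887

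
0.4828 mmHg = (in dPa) 643.7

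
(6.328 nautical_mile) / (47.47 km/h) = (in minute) 14.81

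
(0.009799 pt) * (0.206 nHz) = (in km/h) 2.564e-15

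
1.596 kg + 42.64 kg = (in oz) 1560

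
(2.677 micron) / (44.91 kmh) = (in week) 3.548e-13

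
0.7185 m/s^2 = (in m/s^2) 0.7185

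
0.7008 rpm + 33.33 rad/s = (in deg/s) 1914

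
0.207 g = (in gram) 0.207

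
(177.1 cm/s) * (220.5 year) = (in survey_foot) 4.04e+10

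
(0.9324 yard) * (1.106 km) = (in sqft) 1.015e+04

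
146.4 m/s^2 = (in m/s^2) 146.4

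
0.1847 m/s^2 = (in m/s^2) 0.1847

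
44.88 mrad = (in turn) 0.007143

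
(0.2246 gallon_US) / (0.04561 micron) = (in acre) 4.606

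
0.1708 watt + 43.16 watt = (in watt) 43.33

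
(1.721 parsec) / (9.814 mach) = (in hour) 4.414e+09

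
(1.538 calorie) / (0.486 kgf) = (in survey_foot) 4.43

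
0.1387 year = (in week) 7.232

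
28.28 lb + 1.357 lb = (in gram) 1.344e+04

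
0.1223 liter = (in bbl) 0.0007692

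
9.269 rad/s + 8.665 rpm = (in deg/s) 583.1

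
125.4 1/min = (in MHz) 2.09e-06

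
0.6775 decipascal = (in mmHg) 0.0005082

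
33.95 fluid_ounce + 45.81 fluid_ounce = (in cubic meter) 0.002359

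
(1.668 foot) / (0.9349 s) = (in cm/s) 54.38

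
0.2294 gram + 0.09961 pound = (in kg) 0.04541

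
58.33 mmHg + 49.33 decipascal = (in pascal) 7782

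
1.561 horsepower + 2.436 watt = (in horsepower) 1.564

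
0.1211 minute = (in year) 2.304e-07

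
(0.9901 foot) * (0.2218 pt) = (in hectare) 2.361e-09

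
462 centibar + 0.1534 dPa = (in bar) 4.62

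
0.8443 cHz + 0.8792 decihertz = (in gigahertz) 9.636e-11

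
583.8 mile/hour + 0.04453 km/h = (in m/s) 261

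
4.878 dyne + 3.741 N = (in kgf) 0.3815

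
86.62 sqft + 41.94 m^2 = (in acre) 0.01235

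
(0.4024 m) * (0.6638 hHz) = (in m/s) 26.71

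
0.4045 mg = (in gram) 0.0004045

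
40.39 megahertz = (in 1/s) 4.039e+07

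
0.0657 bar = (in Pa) 6570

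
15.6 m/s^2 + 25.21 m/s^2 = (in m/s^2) 40.81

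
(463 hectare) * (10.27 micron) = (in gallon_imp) 1.046e+04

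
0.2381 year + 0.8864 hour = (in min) 1.252e+05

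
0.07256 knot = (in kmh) 0.1344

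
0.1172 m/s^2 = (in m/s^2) 0.1172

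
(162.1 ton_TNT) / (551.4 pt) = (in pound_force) 7.838e+11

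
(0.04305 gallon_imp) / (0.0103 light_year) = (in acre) 4.963e-22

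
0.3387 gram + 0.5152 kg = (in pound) 1.137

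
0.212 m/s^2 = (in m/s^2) 0.212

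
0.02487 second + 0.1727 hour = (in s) 621.7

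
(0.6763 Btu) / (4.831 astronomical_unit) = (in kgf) 1.007e-10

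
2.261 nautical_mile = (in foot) 1.374e+04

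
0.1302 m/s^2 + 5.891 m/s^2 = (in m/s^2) 6.021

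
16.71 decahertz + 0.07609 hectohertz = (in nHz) 1.747e+11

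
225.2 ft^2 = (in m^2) 20.92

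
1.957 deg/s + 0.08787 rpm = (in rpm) 0.414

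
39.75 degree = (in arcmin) 2385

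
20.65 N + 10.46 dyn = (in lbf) 4.642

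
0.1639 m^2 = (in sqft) 1.764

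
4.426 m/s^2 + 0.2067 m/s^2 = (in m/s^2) 4.633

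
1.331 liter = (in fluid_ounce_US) 45.01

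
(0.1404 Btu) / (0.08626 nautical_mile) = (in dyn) 9.272e+04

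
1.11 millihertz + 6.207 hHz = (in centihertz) 6.207e+04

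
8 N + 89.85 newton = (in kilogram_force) 9.978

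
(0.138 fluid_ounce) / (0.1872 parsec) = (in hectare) 7.065e-26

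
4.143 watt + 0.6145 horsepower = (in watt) 462.4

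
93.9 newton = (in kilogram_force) 9.575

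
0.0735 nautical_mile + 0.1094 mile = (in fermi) 3.122e+17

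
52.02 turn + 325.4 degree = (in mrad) 3.325e+05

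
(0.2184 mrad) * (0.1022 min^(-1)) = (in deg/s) 2.131e-05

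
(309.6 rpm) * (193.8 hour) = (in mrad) 2.262e+10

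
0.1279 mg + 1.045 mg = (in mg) 1.173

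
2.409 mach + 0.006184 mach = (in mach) 2.415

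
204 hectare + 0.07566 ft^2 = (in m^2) 2.04e+06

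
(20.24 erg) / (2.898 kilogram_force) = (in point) 0.0002019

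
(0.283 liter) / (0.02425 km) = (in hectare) 1.167e-09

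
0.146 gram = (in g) 0.146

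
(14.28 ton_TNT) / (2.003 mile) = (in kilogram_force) 1.89e+06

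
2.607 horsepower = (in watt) 1944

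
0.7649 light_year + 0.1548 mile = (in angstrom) 7.237e+25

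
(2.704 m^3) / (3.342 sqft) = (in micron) 8.709e+06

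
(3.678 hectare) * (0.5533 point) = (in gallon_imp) 1579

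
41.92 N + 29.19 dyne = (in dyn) 4.192e+06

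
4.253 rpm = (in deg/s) 25.52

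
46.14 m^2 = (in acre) 0.0114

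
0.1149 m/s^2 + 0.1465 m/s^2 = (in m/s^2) 0.2614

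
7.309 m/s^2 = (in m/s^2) 7.309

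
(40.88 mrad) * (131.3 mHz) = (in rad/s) 0.005368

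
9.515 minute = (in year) 1.81e-05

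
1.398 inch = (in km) 3.551e-05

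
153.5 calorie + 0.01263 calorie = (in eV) 4.009e+21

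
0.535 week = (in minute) 5393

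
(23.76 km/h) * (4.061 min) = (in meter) 1608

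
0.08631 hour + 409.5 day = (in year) 1.122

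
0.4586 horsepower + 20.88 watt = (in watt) 362.9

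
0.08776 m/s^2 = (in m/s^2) 0.08776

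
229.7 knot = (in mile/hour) 264.3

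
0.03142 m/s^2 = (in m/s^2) 0.03142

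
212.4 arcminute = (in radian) 0.06178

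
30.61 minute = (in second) 1837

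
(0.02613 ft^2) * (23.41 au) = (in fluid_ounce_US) 2.875e+14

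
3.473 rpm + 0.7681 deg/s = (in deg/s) 21.61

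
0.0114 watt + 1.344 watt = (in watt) 1.355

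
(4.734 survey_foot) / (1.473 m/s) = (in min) 0.01633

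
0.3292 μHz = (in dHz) 3.292e-06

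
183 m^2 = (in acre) 0.04522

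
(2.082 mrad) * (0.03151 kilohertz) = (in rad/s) 0.0656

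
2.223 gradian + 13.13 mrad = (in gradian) 3.059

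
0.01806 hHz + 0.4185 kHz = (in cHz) 4.203e+04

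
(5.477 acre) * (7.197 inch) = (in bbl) 2.548e+04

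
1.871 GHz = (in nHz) 1.871e+18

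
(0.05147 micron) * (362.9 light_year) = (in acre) 4.367e+07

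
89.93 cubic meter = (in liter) 8.993e+04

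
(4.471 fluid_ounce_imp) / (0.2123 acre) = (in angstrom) 1479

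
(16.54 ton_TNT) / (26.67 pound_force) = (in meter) 5.833e+08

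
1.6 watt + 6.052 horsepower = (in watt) 4515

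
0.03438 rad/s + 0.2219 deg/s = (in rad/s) 0.03825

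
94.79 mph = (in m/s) 42.37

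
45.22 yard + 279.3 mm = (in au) 2.783e-10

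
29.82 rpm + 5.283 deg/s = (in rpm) 30.7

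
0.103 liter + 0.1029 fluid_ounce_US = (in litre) 0.106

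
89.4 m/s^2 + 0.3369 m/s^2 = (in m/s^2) 89.74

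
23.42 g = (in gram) 23.42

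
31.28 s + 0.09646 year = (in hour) 845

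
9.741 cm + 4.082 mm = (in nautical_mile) 5.48e-05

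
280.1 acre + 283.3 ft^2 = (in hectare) 113.4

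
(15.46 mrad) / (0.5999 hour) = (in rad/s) 7.159e-06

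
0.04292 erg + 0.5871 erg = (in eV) 3.932e+11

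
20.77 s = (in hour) 0.005769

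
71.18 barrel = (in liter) 1.132e+04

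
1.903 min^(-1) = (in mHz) 31.72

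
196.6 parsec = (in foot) 1.99e+19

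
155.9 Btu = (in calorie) 3.931e+04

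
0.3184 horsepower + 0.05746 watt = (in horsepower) 0.3185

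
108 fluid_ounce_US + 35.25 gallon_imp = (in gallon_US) 43.18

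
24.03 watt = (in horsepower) 0.03222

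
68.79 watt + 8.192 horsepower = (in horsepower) 8.284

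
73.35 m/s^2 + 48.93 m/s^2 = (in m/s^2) 122.3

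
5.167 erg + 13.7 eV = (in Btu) 4.897e-10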